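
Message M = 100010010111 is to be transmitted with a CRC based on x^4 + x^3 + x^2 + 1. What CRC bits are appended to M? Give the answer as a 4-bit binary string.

Append 4 zeros: 1000100101110000. Divide by 11101 (XOR where the leading bit is 1):
  pos 0: 10001 XOR 11101 = 01100
  pos 1: 11000 XOR 11101 = 00101
  pos 3: 10101 XOR 11101 = 01000
  pos 4: 10000 XOR 11101 = 01101
  pos 5: 11011 XOR 11101 = 00110
  pos 7: 11011 XOR 11101 = 00110
  pos 9: 11000 XOR 11101 = 00101
  pos 11: 10100 XOR 11101 = 01001
Remainder (last 4 bits) = 1001. This is the CRC / FCS.

1001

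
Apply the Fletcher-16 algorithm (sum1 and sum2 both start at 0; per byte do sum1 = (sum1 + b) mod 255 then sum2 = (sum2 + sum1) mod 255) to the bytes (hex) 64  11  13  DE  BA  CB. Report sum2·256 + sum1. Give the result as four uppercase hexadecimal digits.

D9ED

Running sums (mod 255):
  after byte 0 (64): sum1=100, sum2=100
  after byte 1 (11): sum1=117, sum2=217
  after byte 2 (13): sum1=136, sum2=98
  after byte 3 (DE): sum1=103, sum2=201
  after byte 4 (BA): sum1=34, sum2=235
  after byte 5 (CB): sum1=237, sum2=217
Checksum = sum2·256 + sum1 = 217·256 + 237 = 55789 = 0xD9ED.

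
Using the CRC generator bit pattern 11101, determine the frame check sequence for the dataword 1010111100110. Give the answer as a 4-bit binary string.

Append 4 zeros: 10101111001100000. Divide by 11101 (XOR where the leading bit is 1):
  pos 0: 10101 XOR 11101 = 01000
  pos 1: 10001 XOR 11101 = 01100
  pos 2: 11001 XOR 11101 = 00100
  pos 4: 10010 XOR 11101 = 01111
  pos 5: 11110 XOR 11101 = 00011
  pos 8: 11110 XOR 11101 = 00011
  pos 11: 11000 XOR 11101 = 00101
Remainder (last 4 bits) = 1010. This is the CRC / FCS.

1010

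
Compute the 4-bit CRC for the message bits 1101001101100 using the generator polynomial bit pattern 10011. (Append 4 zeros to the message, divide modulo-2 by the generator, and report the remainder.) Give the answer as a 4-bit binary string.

0100

Append 4 zeros: 11010011011000000. Divide by 10011 (XOR where the leading bit is 1):
  pos 0: 11010 XOR 10011 = 01001
  pos 1: 10010 XOR 10011 = 00001
  pos 5: 11101 XOR 10011 = 01110
  pos 6: 11101 XOR 10011 = 01110
  pos 7: 11100 XOR 10011 = 01111
  pos 8: 11110 XOR 10011 = 01101
  pos 9: 11010 XOR 10011 = 01001
  pos 10: 10010 XOR 10011 = 00001
Remainder (last 4 bits) = 0100. This is the CRC / FCS.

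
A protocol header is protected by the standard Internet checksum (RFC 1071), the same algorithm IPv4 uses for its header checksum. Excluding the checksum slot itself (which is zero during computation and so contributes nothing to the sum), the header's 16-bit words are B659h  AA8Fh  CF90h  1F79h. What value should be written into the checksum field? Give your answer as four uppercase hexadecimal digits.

One's-complement addition (fold any carry out of bit 15 back into bit 0):
  0xB659 + 0xAA8F = 0x160E8 → wrap carry → 0x60E9
  0x60E9 + 0xCF90 = 0x13079 → wrap carry → 0x307A
  0x307A + 0x1F79 = 0x04FF3
One's-complement sum = 0x4FF3.
Checksum = ~0x4FF3 & 0xFFFF = 0xB00C.

B00C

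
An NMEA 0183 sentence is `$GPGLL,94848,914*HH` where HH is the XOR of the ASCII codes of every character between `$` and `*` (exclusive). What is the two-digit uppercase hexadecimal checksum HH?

55

XOR the ASCII codes of the payload characters:
  'G' = 0x47 → acc = 0x47
  'P' = 0x50 → acc = 0x17
  'G' = 0x47 → acc = 0x50
  'L' = 0x4C → acc = 0x1C
  'L' = 0x4C → acc = 0x50
  ',' = 0x2C → acc = 0x7C
  '9' = 0x39 → acc = 0x45
  '4' = 0x34 → acc = 0x71
  '8' = 0x38 → acc = 0x49
  '4' = 0x34 → acc = 0x7D
  '8' = 0x38 → acc = 0x45
  ',' = 0x2C → acc = 0x69
  '9' = 0x39 → acc = 0x50
  '1' = 0x31 → acc = 0x61
  '4' = 0x34 → acc = 0x55
Checksum = 0x55.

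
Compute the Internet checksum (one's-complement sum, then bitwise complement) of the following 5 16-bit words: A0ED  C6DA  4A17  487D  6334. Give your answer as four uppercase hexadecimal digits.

One's-complement addition (fold any carry out of bit 15 back into bit 0):
  0xA0ED + 0xC6DA = 0x167C7 → wrap carry → 0x67C8
  0x67C8 + 0x4A17 = 0x0B1DF
  0xB1DF + 0x487D = 0x0FA5C
  0xFA5C + 0x6334 = 0x15D90 → wrap carry → 0x5D91
One's-complement sum = 0x5D91.
Checksum = ~0x5D91 & 0xFFFF = 0xA26E.

A26E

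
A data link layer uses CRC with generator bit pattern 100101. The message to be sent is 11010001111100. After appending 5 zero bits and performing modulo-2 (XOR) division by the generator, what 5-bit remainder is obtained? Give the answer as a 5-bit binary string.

11010

Append 5 zeros: 1101000111110000000. Divide by 100101 (XOR where the leading bit is 1):
  pos 0: 110100 XOR 100101 = 010001
  pos 1: 100010 XOR 100101 = 000111
  pos 4: 111111 XOR 100101 = 011010
  pos 5: 110101 XOR 100101 = 010000
  pos 6: 100001 XOR 100101 = 000100
  pos 9: 100000 XOR 100101 = 000101
  pos 12: 101000 XOR 100101 = 001101
Remainder (last 5 bits) = 11010. This is the CRC / FCS.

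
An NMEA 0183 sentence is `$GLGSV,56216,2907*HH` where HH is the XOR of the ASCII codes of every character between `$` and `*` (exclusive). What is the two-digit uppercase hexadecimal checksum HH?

73

XOR the ASCII codes of the payload characters:
  'G' = 0x47 → acc = 0x47
  'L' = 0x4C → acc = 0x0B
  'G' = 0x47 → acc = 0x4C
  'S' = 0x53 → acc = 0x1F
  'V' = 0x56 → acc = 0x49
  ',' = 0x2C → acc = 0x65
  '5' = 0x35 → acc = 0x50
  '6' = 0x36 → acc = 0x66
  '2' = 0x32 → acc = 0x54
  '1' = 0x31 → acc = 0x65
  '6' = 0x36 → acc = 0x53
  ',' = 0x2C → acc = 0x7F
  '2' = 0x32 → acc = 0x4D
  '9' = 0x39 → acc = 0x74
  '0' = 0x30 → acc = 0x44
  '7' = 0x37 → acc = 0x73
Checksum = 0x73.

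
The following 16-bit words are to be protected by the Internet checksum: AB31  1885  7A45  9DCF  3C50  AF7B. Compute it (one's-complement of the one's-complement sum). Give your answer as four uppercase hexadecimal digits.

One's-complement addition (fold any carry out of bit 15 back into bit 0):
  0xAB31 + 0x1885 = 0x0C3B6
  0xC3B6 + 0x7A45 = 0x13DFB → wrap carry → 0x3DFC
  0x3DFC + 0x9DCF = 0x0DBCB
  0xDBCB + 0x3C50 = 0x1181B → wrap carry → 0x181C
  0x181C + 0xAF7B = 0x0C797
One's-complement sum = 0xC797.
Checksum = ~0xC797 & 0xFFFF = 0x3868.

3868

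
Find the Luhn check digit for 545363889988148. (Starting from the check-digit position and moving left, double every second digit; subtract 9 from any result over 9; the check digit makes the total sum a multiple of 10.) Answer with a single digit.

4

Partial digits right→left: 8 4 1 8 8 9 9 8 8 3 6 3 5 4 5
Double every second digit counting from the check-digit position (so the 1st, 3rd, 5th, ... of the partial from the right).
  doubled (with −9 where >9): 7 2 7 9 7 3 1 1 → sum 37
  kept as-is: 4 8 9 8 3 3 4 → sum 39
Total = 37 + 39 = 76.
Check digit = (10 − (76 mod 10)) mod 10 = 4.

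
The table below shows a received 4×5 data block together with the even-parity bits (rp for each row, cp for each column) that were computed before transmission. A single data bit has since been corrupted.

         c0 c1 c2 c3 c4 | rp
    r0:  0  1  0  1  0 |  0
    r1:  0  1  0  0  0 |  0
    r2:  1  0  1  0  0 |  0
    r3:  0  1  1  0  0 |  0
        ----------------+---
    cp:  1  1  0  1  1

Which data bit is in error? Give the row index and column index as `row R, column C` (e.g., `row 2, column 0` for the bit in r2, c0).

row 1, column 4

Recompute each row's even parity and compare to rp:
  r0: data parity 0, sent rp 0 → ok
  r1: data parity 1, sent rp 0 → mismatch
  r2: data parity 0, sent rp 0 → ok
  r3: data parity 0, sent rp 0 → ok
Recompute each column's even parity and compare to cp:
  c0: data parity 1, sent cp 1 → ok
  c1: data parity 1, sent cp 1 → ok
  c2: data parity 0, sent cp 0 → ok
  c3: data parity 1, sent cp 1 → ok
  c4: data parity 0, sent cp 1 → mismatch
Exactly one row (r1) and one column (c4) fail → the flipped bit is at their intersection.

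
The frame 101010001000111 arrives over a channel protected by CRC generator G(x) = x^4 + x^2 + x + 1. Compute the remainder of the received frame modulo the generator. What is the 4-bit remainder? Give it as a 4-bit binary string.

Modulo-2 division of 101010001000111 by 10111:
  pos 0: 10101 XOR 10111 = 00010
  pos 3: 10000 XOR 10111 = 00111
  pos 5: 11110 XOR 10111 = 01001
  pos 6: 10010 XOR 10111 = 00101
  pos 8: 10101 XOR 10111 = 00010
Remainder = 1011 (nonzero — an error is detected).

1011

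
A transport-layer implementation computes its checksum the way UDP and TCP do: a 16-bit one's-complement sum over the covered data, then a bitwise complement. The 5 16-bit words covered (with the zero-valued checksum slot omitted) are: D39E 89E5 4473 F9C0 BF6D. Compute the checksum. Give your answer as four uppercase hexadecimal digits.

A4D9

One's-complement addition (fold any carry out of bit 15 back into bit 0):
  0xD39E + 0x89E5 = 0x15D83 → wrap carry → 0x5D84
  0x5D84 + 0x4473 = 0x0A1F7
  0xA1F7 + 0xF9C0 = 0x19BB7 → wrap carry → 0x9BB8
  0x9BB8 + 0xBF6D = 0x15B25 → wrap carry → 0x5B26
One's-complement sum = 0x5B26.
Checksum = ~0x5B26 & 0xFFFF = 0xA4D9.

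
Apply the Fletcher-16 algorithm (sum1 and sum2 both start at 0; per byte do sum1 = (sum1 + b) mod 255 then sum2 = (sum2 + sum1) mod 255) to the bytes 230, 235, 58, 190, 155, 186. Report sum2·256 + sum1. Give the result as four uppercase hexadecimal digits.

Running sums (mod 255):
  after byte 0 (230): sum1=230, sum2=230
  after byte 1 (235): sum1=210, sum2=185
  after byte 2 (58): sum1=13, sum2=198
  after byte 3 (190): sum1=203, sum2=146
  after byte 4 (155): sum1=103, sum2=249
  after byte 5 (186): sum1=34, sum2=28
Checksum = sum2·256 + sum1 = 28·256 + 34 = 7202 = 0x1C22.

1C22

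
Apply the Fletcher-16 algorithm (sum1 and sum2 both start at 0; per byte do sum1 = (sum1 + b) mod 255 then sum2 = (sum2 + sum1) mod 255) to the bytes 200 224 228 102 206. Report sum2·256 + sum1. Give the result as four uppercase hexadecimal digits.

Running sums (mod 255):
  after byte 0 (200): sum1=200, sum2=200
  after byte 1 (224): sum1=169, sum2=114
  after byte 2 (228): sum1=142, sum2=1
  after byte 3 (102): sum1=244, sum2=245
  after byte 4 (206): sum1=195, sum2=185
Checksum = sum2·256 + sum1 = 185·256 + 195 = 47555 = 0xB9C3.

B9C3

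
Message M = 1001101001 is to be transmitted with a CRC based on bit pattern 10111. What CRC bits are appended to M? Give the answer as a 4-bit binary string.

0001

Append 4 zeros: 10011010010000. Divide by 10111 (XOR where the leading bit is 1):
  pos 0: 10011 XOR 10111 = 00100
  pos 2: 10001 XOR 10111 = 00110
  pos 4: 11000 XOR 10111 = 01111
  pos 5: 11111 XOR 10111 = 01000
  pos 6: 10000 XOR 10111 = 00111
  pos 8: 11100 XOR 10111 = 01011
  pos 9: 10110 XOR 10111 = 00001
Remainder (last 4 bits) = 0001. This is the CRC / FCS.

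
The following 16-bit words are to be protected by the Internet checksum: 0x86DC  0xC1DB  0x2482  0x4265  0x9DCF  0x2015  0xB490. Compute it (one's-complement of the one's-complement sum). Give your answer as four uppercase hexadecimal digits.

DDEA

One's-complement addition (fold any carry out of bit 15 back into bit 0):
  0x86DC + 0xC1DB = 0x148B7 → wrap carry → 0x48B8
  0x48B8 + 0x2482 = 0x06D3A
  0x6D3A + 0x4265 = 0x0AF9F
  0xAF9F + 0x9DCF = 0x14D6E → wrap carry → 0x4D6F
  0x4D6F + 0x2015 = 0x06D84
  0x6D84 + 0xB490 = 0x12214 → wrap carry → 0x2215
One's-complement sum = 0x2215.
Checksum = ~0x2215 & 0xFFFF = 0xDDEA.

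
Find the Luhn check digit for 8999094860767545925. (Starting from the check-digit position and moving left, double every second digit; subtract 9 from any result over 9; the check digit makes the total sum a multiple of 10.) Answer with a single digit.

Partial digits right→left: 5 2 9 5 4 5 7 6 7 0 6 8 4 9 0 9 9 9 8
Double every second digit counting from the check-digit position (so the 1st, 3rd, 5th, ... of the partial from the right).
  doubled (with −9 where >9): 1 9 8 5 5 3 8 0 9 7 → sum 55
  kept as-is: 2 5 5 6 0 8 9 9 9 → sum 53
Total = 55 + 53 = 108.
Check digit = (10 − (108 mod 10)) mod 10 = 2.

2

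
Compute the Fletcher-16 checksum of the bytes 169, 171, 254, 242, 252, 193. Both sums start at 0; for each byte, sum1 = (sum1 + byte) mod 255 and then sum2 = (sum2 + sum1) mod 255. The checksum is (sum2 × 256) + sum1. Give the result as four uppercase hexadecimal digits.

E406

Running sums (mod 255):
  after byte 0 (169): sum1=169, sum2=169
  after byte 1 (171): sum1=85, sum2=254
  after byte 2 (254): sum1=84, sum2=83
  after byte 3 (242): sum1=71, sum2=154
  after byte 4 (252): sum1=68, sum2=222
  after byte 5 (193): sum1=6, sum2=228
Checksum = sum2·256 + sum1 = 228·256 + 6 = 58374 = 0xE406.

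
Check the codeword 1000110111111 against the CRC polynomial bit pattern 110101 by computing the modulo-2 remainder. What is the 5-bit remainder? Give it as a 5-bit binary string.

01011

Modulo-2 division of 1000110111111 by 110101:
  pos 0: 100011 XOR 110101 = 010110
  pos 1: 101100 XOR 110101 = 011001
  pos 2: 110011 XOR 110101 = 000110
  pos 5: 110111 XOR 110101 = 000010
Remainder = 01011 (nonzero — an error is detected).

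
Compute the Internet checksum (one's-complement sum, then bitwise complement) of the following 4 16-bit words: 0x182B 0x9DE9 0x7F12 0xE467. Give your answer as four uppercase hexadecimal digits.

One's-complement addition (fold any carry out of bit 15 back into bit 0):
  0x182B + 0x9DE9 = 0x0B614
  0xB614 + 0x7F12 = 0x13526 → wrap carry → 0x3527
  0x3527 + 0xE467 = 0x1198E → wrap carry → 0x198F
One's-complement sum = 0x198F.
Checksum = ~0x198F & 0xFFFF = 0xE670.

E670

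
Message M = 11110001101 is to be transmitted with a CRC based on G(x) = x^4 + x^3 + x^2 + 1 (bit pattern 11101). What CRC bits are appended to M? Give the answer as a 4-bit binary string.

Append 4 zeros: 111100011010000. Divide by 11101 (XOR where the leading bit is 1):
  pos 0: 11110 XOR 11101 = 00011
  pos 3: 11001 XOR 11101 = 00100
  pos 5: 10010 XOR 11101 = 01111
  pos 6: 11111 XOR 11101 = 00010
  pos 9: 10000 XOR 11101 = 01101
  pos 10: 11010 XOR 11101 = 00111
Remainder (last 4 bits) = 0111. This is the CRC / FCS.

0111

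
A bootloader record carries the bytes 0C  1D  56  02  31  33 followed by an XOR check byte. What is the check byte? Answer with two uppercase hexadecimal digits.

47

XOR the bytes together:
  start with 0x0C
  0x0C ⊕ 0x1D = 0x11
  0x11 ⊕ 0x56 = 0x47
  0x47 ⊕ 0x02 = 0x45
  0x45 ⊕ 0x31 = 0x74
  0x74 ⊕ 0x33 = 0x47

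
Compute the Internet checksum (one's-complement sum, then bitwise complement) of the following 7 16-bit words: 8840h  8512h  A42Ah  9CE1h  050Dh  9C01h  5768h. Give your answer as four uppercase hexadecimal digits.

B929

One's-complement addition (fold any carry out of bit 15 back into bit 0):
  0x8840 + 0x8512 = 0x10D52 → wrap carry → 0x0D53
  0x0D53 + 0xA42A = 0x0B17D
  0xB17D + 0x9CE1 = 0x14E5E → wrap carry → 0x4E5F
  0x4E5F + 0x050D = 0x0536C
  0x536C + 0x9C01 = 0x0EF6D
  0xEF6D + 0x5768 = 0x146D5 → wrap carry → 0x46D6
One's-complement sum = 0x46D6.
Checksum = ~0x46D6 & 0xFFFF = 0xB929.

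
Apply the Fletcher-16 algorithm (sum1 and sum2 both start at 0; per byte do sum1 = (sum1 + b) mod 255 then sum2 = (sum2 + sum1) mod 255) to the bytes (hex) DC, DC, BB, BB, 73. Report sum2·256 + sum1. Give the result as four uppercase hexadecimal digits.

Running sums (mod 255):
  after byte 0 (DC): sum1=220, sum2=220
  after byte 1 (DC): sum1=185, sum2=150
  after byte 2 (BB): sum1=117, sum2=12
  after byte 3 (BB): sum1=49, sum2=61
  after byte 4 (73): sum1=164, sum2=225
Checksum = sum2·256 + sum1 = 225·256 + 164 = 57764 = 0xE1A4.

E1A4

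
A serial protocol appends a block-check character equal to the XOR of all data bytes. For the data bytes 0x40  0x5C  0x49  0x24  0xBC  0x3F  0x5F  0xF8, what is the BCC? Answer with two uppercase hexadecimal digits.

XOR the bytes together:
  start with 0x40
  0x40 ⊕ 0x5C = 0x1C
  0x1C ⊕ 0x49 = 0x55
  0x55 ⊕ 0x24 = 0x71
  0x71 ⊕ 0xBC = 0xCD
  0xCD ⊕ 0x3F = 0xF2
  0xF2 ⊕ 0x5F = 0xAD
  0xAD ⊕ 0xF8 = 0x55

55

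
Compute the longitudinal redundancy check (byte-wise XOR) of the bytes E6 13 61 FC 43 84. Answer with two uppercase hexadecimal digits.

AF

XOR the bytes together:
  start with 0xE6
  0xE6 ⊕ 0x13 = 0xF5
  0xF5 ⊕ 0x61 = 0x94
  0x94 ⊕ 0xFC = 0x68
  0x68 ⊕ 0x43 = 0x2B
  0x2B ⊕ 0x84 = 0xAF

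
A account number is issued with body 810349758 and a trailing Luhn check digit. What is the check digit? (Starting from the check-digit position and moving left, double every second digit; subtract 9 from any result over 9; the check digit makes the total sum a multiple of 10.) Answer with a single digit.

5

Partial digits right→left: 8 5 7 9 4 3 0 1 8
Double every second digit counting from the check-digit position (so the 1st, 3rd, 5th, ... of the partial from the right).
  doubled (with −9 where >9): 7 5 8 0 7 → sum 27
  kept as-is: 5 9 3 1 → sum 18
Total = 27 + 18 = 45.
Check digit = (10 − (45 mod 10)) mod 10 = 5.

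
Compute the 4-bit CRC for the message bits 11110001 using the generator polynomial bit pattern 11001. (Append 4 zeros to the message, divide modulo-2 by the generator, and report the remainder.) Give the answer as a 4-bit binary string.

Append 4 zeros: 111100010000. Divide by 11001 (XOR where the leading bit is 1):
  pos 0: 11110 XOR 11001 = 00111
  pos 2: 11100 XOR 11001 = 00101
  pos 4: 10110 XOR 11001 = 01111
  pos 5: 11110 XOR 11001 = 00111
  pos 7: 11100 XOR 11001 = 00101
Remainder (last 4 bits) = 0101. This is the CRC / FCS.

0101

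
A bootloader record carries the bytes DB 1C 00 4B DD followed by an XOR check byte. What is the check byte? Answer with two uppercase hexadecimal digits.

XOR the bytes together:
  start with 0xDB
  0xDB ⊕ 0x1C = 0xC7
  0xC7 ⊕ 0x00 = 0xC7
  0xC7 ⊕ 0x4B = 0x8C
  0x8C ⊕ 0xDD = 0x51

51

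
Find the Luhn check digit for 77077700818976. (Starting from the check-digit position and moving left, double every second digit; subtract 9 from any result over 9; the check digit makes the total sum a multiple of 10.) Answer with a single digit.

4

Partial digits right→left: 6 7 9 8 1 8 0 0 7 7 7 0 7 7
Double every second digit counting from the check-digit position (so the 1st, 3rd, 5th, ... of the partial from the right).
  doubled (with −9 where >9): 3 9 2 0 5 5 5 → sum 29
  kept as-is: 7 8 8 0 7 0 7 → sum 37
Total = 29 + 37 = 66.
Check digit = (10 − (66 mod 10)) mod 10 = 4.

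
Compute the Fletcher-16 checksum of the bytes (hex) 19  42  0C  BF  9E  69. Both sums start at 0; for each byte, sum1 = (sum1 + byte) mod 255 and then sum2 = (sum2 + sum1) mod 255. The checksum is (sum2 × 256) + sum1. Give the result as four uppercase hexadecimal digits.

Running sums (mod 255):
  after byte 0 (19): sum1=25, sum2=25
  after byte 1 (42): sum1=91, sum2=116
  after byte 2 (0C): sum1=103, sum2=219
  after byte 3 (BF): sum1=39, sum2=3
  after byte 4 (9E): sum1=197, sum2=200
  after byte 5 (69): sum1=47, sum2=247
Checksum = sum2·256 + sum1 = 247·256 + 47 = 63279 = 0xF72F.

F72F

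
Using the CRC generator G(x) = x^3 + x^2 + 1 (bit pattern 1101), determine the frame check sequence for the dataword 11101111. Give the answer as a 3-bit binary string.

Append 3 zeros: 11101111000. Divide by 1101 (XOR where the leading bit is 1):
  pos 0: 1110 XOR 1101 = 0011
  pos 2: 1111 XOR 1101 = 0010
  pos 4: 1011 XOR 1101 = 0110
  pos 5: 1100 XOR 1101 = 0001
Remainder (last 3 bits) = 100. This is the CRC / FCS.

100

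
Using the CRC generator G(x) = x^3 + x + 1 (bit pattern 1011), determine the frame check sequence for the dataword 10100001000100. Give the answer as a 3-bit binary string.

Append 3 zeros: 10100001000100000. Divide by 1011 (XOR where the leading bit is 1):
  pos 0: 1010 XOR 1011 = 0001
  pos 3: 1000 XOR 1011 = 0011
  pos 5: 1110 XOR 1011 = 0101
  pos 6: 1010 XOR 1011 = 0001
  pos 9: 1010 XOR 1011 = 0001
  pos 12: 1000 XOR 1011 = 0011
Remainder (last 3 bits) = 110. This is the CRC / FCS.

110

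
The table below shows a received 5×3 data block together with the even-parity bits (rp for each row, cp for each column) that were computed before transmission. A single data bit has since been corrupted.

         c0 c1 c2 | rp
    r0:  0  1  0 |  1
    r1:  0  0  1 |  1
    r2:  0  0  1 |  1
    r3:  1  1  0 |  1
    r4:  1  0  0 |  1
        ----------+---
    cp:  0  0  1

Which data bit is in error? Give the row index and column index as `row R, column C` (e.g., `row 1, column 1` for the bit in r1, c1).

row 3, column 2

Recompute each row's even parity and compare to rp:
  r0: data parity 1, sent rp 1 → ok
  r1: data parity 1, sent rp 1 → ok
  r2: data parity 1, sent rp 1 → ok
  r3: data parity 0, sent rp 1 → mismatch
  r4: data parity 1, sent rp 1 → ok
Recompute each column's even parity and compare to cp:
  c0: data parity 0, sent cp 0 → ok
  c1: data parity 0, sent cp 0 → ok
  c2: data parity 0, sent cp 1 → mismatch
Exactly one row (r3) and one column (c2) fail → the flipped bit is at their intersection.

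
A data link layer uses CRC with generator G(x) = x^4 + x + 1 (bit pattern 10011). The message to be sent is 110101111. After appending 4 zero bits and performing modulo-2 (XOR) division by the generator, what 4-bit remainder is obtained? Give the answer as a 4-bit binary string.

1001

Append 4 zeros: 1101011110000. Divide by 10011 (XOR where the leading bit is 1):
  pos 0: 11010 XOR 10011 = 01001
  pos 1: 10011 XOR 10011 = 00000
  pos 6: 11100 XOR 10011 = 01111
  pos 7: 11110 XOR 10011 = 01101
  pos 8: 11010 XOR 10011 = 01001
Remainder (last 4 bits) = 1001. This is the CRC / FCS.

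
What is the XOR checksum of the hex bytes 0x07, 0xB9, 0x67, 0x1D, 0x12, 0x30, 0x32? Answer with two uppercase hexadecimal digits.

D4

XOR the bytes together:
  start with 0x07
  0x07 ⊕ 0xB9 = 0xBE
  0xBE ⊕ 0x67 = 0xD9
  0xD9 ⊕ 0x1D = 0xC4
  0xC4 ⊕ 0x12 = 0xD6
  0xD6 ⊕ 0x30 = 0xE6
  0xE6 ⊕ 0x32 = 0xD4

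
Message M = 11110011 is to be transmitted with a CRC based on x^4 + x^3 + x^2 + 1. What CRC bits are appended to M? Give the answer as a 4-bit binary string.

Append 4 zeros: 111100110000. Divide by 11101 (XOR where the leading bit is 1):
  pos 0: 11110 XOR 11101 = 00011
  pos 3: 11011 XOR 11101 = 00110
  pos 5: 11000 XOR 11101 = 00101
  pos 7: 10100 XOR 11101 = 01001
Remainder (last 4 bits) = 1001. This is the CRC / FCS.

1001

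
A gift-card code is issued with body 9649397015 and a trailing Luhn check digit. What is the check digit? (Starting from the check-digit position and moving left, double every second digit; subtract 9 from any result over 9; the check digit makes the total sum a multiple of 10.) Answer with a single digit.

4

Partial digits right→left: 5 1 0 7 9 3 9 4 6 9
Double every second digit counting from the check-digit position (so the 1st, 3rd, 5th, ... of the partial from the right).
  doubled (with −9 where >9): 1 0 9 9 3 → sum 22
  kept as-is: 1 7 3 4 9 → sum 24
Total = 22 + 24 = 46.
Check digit = (10 − (46 mod 10)) mod 10 = 4.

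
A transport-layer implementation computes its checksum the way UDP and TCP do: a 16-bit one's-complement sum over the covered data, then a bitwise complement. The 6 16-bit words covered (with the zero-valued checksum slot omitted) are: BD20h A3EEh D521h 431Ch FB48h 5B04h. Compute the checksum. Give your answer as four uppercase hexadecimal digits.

One's-complement addition (fold any carry out of bit 15 back into bit 0):
  0xBD20 + 0xA3EE = 0x1610E → wrap carry → 0x610F
  0x610F + 0xD521 = 0x13630 → wrap carry → 0x3631
  0x3631 + 0x431C = 0x0794D
  0x794D + 0xFB48 = 0x17495 → wrap carry → 0x7496
  0x7496 + 0x5B04 = 0x0CF9A
One's-complement sum = 0xCF9A.
Checksum = ~0xCF9A & 0xFFFF = 0x3065.

3065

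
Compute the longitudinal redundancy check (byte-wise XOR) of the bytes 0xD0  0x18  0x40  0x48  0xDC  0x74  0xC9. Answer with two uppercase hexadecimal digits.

XOR the bytes together:
  start with 0xD0
  0xD0 ⊕ 0x18 = 0xC8
  0xC8 ⊕ 0x40 = 0x88
  0x88 ⊕ 0x48 = 0xC0
  0xC0 ⊕ 0xDC = 0x1C
  0x1C ⊕ 0x74 = 0x68
  0x68 ⊕ 0xC9 = 0xA1

A1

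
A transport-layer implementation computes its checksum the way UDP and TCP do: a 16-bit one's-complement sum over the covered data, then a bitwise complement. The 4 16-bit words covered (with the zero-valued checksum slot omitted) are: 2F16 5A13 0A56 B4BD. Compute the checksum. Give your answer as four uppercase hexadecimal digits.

One's-complement addition (fold any carry out of bit 15 back into bit 0):
  0x2F16 + 0x5A13 = 0x08929
  0x8929 + 0x0A56 = 0x0937F
  0x937F + 0xB4BD = 0x1483C → wrap carry → 0x483D
One's-complement sum = 0x483D.
Checksum = ~0x483D & 0xFFFF = 0xB7C2.

B7C2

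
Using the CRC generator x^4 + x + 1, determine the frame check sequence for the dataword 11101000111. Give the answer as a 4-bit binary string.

Append 4 zeros: 111010001110000. Divide by 10011 (XOR where the leading bit is 1):
  pos 0: 11101 XOR 10011 = 01110
  pos 1: 11100 XOR 10011 = 01111
  pos 2: 11110 XOR 10011 = 01101
  pos 3: 11010 XOR 10011 = 01001
  pos 4: 10011 XOR 10011 = 00000
  pos 9: 11000 XOR 10011 = 01011
  pos 10: 10110 XOR 10011 = 00101
Remainder (last 4 bits) = 0101. This is the CRC / FCS.

0101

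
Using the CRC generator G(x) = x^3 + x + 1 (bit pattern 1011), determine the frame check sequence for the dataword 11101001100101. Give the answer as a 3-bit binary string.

Append 3 zeros: 11101001100101000. Divide by 1011 (XOR where the leading bit is 1):
  pos 0: 1110 XOR 1011 = 0101
  pos 1: 1011 XOR 1011 = 0000
  pos 7: 1100 XOR 1011 = 0111
  pos 8: 1111 XOR 1011 = 0100
  pos 9: 1000 XOR 1011 = 0011
  pos 11: 1110 XOR 1011 = 0101
  pos 12: 1010 XOR 1011 = 0001
Remainder (last 3 bits) = 010. This is the CRC / FCS.

010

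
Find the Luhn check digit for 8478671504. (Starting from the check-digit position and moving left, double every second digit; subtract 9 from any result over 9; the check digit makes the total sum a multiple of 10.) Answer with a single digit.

Partial digits right→left: 4 0 5 1 7 6 8 7 4 8
Double every second digit counting from the check-digit position (so the 1st, 3rd, 5th, ... of the partial from the right).
  doubled (with −9 where >9): 8 1 5 7 8 → sum 29
  kept as-is: 0 1 6 7 8 → sum 22
Total = 29 + 22 = 51.
Check digit = (10 − (51 mod 10)) mod 10 = 9.

9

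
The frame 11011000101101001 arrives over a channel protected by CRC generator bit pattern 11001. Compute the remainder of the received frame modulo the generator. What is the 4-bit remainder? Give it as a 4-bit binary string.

0101

Modulo-2 division of 11011000101101001 by 11001:
  pos 0: 11011 XOR 11001 = 00010
  pos 3: 10000 XOR 11001 = 01001
  pos 4: 10011 XOR 11001 = 01010
  pos 5: 10100 XOR 11001 = 01101
  pos 6: 11011 XOR 11001 = 00010
  pos 9: 10101 XOR 11001 = 01100
  pos 10: 11000 XOR 11001 = 00001
Remainder = 0101 (nonzero — an error is detected).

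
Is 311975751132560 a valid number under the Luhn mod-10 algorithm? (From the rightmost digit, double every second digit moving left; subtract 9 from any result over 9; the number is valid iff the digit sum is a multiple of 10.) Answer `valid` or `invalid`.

From the right, keep odd positions and double even positions (subtract 9 from any doubled value over 9):
  doubled (positions 2,4,...): 3 4 2 1 1 9 2 → sum 22
  kept (positions 1,3,...): 0 5 3 1 7 7 1 3 → sum 27
Total = 49.
49 mod 10 = 9, so the number is invalid.

invalid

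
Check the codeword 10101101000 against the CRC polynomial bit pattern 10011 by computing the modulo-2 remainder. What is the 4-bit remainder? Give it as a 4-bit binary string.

0000

Modulo-2 division of 10101101000 by 10011:
  pos 0: 10101 XOR 10011 = 00110
  pos 2: 11010 XOR 10011 = 01001
  pos 3: 10011 XOR 10011 = 00000
Remainder = 0000 (zero — the frame passes the CRC check).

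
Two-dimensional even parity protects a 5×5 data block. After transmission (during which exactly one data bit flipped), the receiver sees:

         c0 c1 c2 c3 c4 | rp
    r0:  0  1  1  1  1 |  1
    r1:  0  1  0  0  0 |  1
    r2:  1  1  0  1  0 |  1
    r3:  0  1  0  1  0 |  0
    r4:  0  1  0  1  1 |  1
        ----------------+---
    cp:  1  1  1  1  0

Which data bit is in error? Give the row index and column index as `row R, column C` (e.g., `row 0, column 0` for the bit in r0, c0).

row 0, column 3

Recompute each row's even parity and compare to rp:
  r0: data parity 0, sent rp 1 → mismatch
  r1: data parity 1, sent rp 1 → ok
  r2: data parity 1, sent rp 1 → ok
  r3: data parity 0, sent rp 0 → ok
  r4: data parity 1, sent rp 1 → ok
Recompute each column's even parity and compare to cp:
  c0: data parity 1, sent cp 1 → ok
  c1: data parity 1, sent cp 1 → ok
  c2: data parity 1, sent cp 1 → ok
  c3: data parity 0, sent cp 1 → mismatch
  c4: data parity 0, sent cp 0 → ok
Exactly one row (r0) and one column (c3) fail → the flipped bit is at their intersection.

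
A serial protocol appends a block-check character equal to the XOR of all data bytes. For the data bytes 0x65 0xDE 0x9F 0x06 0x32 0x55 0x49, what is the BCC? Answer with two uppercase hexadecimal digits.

XOR the bytes together:
  start with 0x65
  0x65 ⊕ 0xDE = 0xBB
  0xBB ⊕ 0x9F = 0x24
  0x24 ⊕ 0x06 = 0x22
  0x22 ⊕ 0x32 = 0x10
  0x10 ⊕ 0x55 = 0x45
  0x45 ⊕ 0x49 = 0x0C

0C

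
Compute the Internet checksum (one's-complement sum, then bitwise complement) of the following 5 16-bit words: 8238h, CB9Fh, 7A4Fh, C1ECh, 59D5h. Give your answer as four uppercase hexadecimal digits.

One's-complement addition (fold any carry out of bit 15 back into bit 0):
  0x8238 + 0xCB9F = 0x14DD7 → wrap carry → 0x4DD8
  0x4DD8 + 0x7A4F = 0x0C827
  0xC827 + 0xC1EC = 0x18A13 → wrap carry → 0x8A14
  0x8A14 + 0x59D5 = 0x0E3E9
One's-complement sum = 0xE3E9.
Checksum = ~0xE3E9 & 0xFFFF = 0x1C16.

1C16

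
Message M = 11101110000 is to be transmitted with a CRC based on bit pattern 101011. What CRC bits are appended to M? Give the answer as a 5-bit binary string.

Append 5 zeros: 1110111000000000. Divide by 101011 (XOR where the leading bit is 1):
  pos 0: 111011 XOR 101011 = 010000
  pos 1: 100001 XOR 101011 = 001010
  pos 3: 101000 XOR 101011 = 000011
  pos 7: 110000 XOR 101011 = 011011
  pos 8: 110110 XOR 101011 = 011101
  pos 9: 111010 XOR 101011 = 010001
  pos 10: 100010 XOR 101011 = 001001
Remainder (last 5 bits) = 01001. This is the CRC / FCS.

01001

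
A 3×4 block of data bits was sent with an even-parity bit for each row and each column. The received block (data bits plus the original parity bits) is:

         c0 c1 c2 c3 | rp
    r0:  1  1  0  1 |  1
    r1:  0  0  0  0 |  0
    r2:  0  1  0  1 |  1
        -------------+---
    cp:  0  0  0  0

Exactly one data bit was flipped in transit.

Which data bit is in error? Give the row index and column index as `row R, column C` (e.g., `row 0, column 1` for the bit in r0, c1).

Recompute each row's even parity and compare to rp:
  r0: data parity 1, sent rp 1 → ok
  r1: data parity 0, sent rp 0 → ok
  r2: data parity 0, sent rp 1 → mismatch
Recompute each column's even parity and compare to cp:
  c0: data parity 1, sent cp 0 → mismatch
  c1: data parity 0, sent cp 0 → ok
  c2: data parity 0, sent cp 0 → ok
  c3: data parity 0, sent cp 0 → ok
Exactly one row (r2) and one column (c0) fail → the flipped bit is at their intersection.

row 2, column 0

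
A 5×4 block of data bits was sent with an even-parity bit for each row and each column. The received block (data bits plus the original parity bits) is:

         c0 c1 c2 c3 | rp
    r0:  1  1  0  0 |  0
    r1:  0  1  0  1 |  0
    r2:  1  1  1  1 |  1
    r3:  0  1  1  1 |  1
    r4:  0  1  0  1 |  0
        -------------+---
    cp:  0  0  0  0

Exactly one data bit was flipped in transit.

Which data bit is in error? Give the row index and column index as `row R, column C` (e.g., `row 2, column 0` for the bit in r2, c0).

Recompute each row's even parity and compare to rp:
  r0: data parity 0, sent rp 0 → ok
  r1: data parity 0, sent rp 0 → ok
  r2: data parity 0, sent rp 1 → mismatch
  r3: data parity 1, sent rp 1 → ok
  r4: data parity 0, sent rp 0 → ok
Recompute each column's even parity and compare to cp:
  c0: data parity 0, sent cp 0 → ok
  c1: data parity 1, sent cp 0 → mismatch
  c2: data parity 0, sent cp 0 → ok
  c3: data parity 0, sent cp 0 → ok
Exactly one row (r2) and one column (c1) fail → the flipped bit is at their intersection.

row 2, column 1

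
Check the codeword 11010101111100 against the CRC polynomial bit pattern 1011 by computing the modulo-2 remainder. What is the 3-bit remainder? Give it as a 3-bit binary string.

Modulo-2 division of 11010101111100 by 1011:
  pos 0: 1101 XOR 1011 = 0110
  pos 1: 1100 XOR 1011 = 0111
  pos 2: 1111 XOR 1011 = 0100
  pos 3: 1000 XOR 1011 = 0011
  pos 5: 1111 XOR 1011 = 0100
  pos 6: 1001 XOR 1011 = 0010
  pos 8: 1011 XOR 1011 = 0000
Remainder = 000 (zero — the frame passes the CRC check).

000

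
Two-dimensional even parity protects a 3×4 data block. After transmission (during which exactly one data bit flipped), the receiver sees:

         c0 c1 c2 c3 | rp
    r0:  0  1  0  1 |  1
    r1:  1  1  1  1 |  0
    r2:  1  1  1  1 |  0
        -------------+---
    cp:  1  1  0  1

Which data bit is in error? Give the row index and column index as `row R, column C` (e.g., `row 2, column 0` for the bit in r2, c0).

Recompute each row's even parity and compare to rp:
  r0: data parity 0, sent rp 1 → mismatch
  r1: data parity 0, sent rp 0 → ok
  r2: data parity 0, sent rp 0 → ok
Recompute each column's even parity and compare to cp:
  c0: data parity 0, sent cp 1 → mismatch
  c1: data parity 1, sent cp 1 → ok
  c2: data parity 0, sent cp 0 → ok
  c3: data parity 1, sent cp 1 → ok
Exactly one row (r0) and one column (c0) fail → the flipped bit is at their intersection.

row 0, column 0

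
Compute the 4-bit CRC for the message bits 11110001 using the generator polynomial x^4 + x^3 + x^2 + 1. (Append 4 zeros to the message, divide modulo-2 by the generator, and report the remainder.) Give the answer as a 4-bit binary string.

Append 4 zeros: 111100010000. Divide by 11101 (XOR where the leading bit is 1):
  pos 0: 11110 XOR 11101 = 00011
  pos 3: 11001 XOR 11101 = 00100
  pos 5: 10000 XOR 11101 = 01101
  pos 6: 11010 XOR 11101 = 00111
Remainder (last 4 bits) = 1110. This is the CRC / FCS.

1110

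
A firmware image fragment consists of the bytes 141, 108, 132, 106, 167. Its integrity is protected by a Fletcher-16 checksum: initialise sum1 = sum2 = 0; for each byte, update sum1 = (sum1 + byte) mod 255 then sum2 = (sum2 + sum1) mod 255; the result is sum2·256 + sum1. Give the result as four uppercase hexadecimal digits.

7F90

Running sums (mod 255):
  after byte 0 (141): sum1=141, sum2=141
  after byte 1 (108): sum1=249, sum2=135
  after byte 2 (132): sum1=126, sum2=6
  after byte 3 (106): sum1=232, sum2=238
  after byte 4 (167): sum1=144, sum2=127
Checksum = sum2·256 + sum1 = 127·256 + 144 = 32656 = 0x7F90.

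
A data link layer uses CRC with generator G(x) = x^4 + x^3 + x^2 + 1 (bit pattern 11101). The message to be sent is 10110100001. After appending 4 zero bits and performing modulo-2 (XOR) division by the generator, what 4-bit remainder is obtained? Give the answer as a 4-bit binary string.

Append 4 zeros: 101101000010000. Divide by 11101 (XOR where the leading bit is 1):
  pos 0: 10110 XOR 11101 = 01011
  pos 1: 10111 XOR 11101 = 01010
  pos 2: 10100 XOR 11101 = 01001
  pos 3: 10010 XOR 11101 = 01111
  pos 4: 11110 XOR 11101 = 00011
  pos 7: 11010 XOR 11101 = 00111
  pos 9: 11100 XOR 11101 = 00001
Remainder (last 4 bits) = 0010. This is the CRC / FCS.

0010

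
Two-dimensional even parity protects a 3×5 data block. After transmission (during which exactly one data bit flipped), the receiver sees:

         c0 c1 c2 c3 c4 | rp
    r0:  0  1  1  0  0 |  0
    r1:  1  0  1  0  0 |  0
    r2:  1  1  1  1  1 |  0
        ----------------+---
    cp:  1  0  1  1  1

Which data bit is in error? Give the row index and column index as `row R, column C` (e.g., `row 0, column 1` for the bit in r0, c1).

Recompute each row's even parity and compare to rp:
  r0: data parity 0, sent rp 0 → ok
  r1: data parity 0, sent rp 0 → ok
  r2: data parity 1, sent rp 0 → mismatch
Recompute each column's even parity and compare to cp:
  c0: data parity 0, sent cp 1 → mismatch
  c1: data parity 0, sent cp 0 → ok
  c2: data parity 1, sent cp 1 → ok
  c3: data parity 1, sent cp 1 → ok
  c4: data parity 1, sent cp 1 → ok
Exactly one row (r2) and one column (c0) fail → the flipped bit is at their intersection.

row 2, column 0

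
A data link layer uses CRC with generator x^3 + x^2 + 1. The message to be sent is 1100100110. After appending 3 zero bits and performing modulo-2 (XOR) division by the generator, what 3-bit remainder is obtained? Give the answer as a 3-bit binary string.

Append 3 zeros: 1100100110000. Divide by 1101 (XOR where the leading bit is 1):
  pos 0: 1100 XOR 1101 = 0001
  pos 3: 1100 XOR 1101 = 0001
  pos 6: 1110 XOR 1101 = 0011
  pos 8: 1100 XOR 1101 = 0001
Remainder (last 3 bits) = 010. This is the CRC / FCS.

010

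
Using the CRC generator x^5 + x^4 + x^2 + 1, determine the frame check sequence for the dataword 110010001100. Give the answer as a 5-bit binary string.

Append 5 zeros: 11001000110000000. Divide by 110101 (XOR where the leading bit is 1):
  pos 0: 110010 XOR 110101 = 000111
  pos 3: 111001 XOR 110101 = 001100
  pos 5: 110010 XOR 110101 = 000111
  pos 8: 111000 XOR 110101 = 001101
  pos 10: 110100 XOR 110101 = 000001
Remainder (last 5 bits) = 00010. This is the CRC / FCS.

00010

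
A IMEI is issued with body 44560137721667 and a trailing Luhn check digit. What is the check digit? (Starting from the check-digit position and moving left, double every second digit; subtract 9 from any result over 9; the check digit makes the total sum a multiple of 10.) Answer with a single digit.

Partial digits right→left: 7 6 6 1 2 7 7 3 1 0 6 5 4 4
Double every second digit counting from the check-digit position (so the 1st, 3rd, 5th, ... of the partial from the right).
  doubled (with −9 where >9): 5 3 4 5 2 3 8 → sum 30
  kept as-is: 6 1 7 3 0 5 4 → sum 26
Total = 30 + 26 = 56.
Check digit = (10 − (56 mod 10)) mod 10 = 4.

4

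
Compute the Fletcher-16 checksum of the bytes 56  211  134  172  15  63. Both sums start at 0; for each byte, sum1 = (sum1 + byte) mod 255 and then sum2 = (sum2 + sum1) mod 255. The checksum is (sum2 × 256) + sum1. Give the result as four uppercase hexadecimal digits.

F18D

Running sums (mod 255):
  after byte 0 (56): sum1=56, sum2=56
  after byte 1 (211): sum1=12, sum2=68
  after byte 2 (134): sum1=146, sum2=214
  after byte 3 (172): sum1=63, sum2=22
  after byte 4 (15): sum1=78, sum2=100
  after byte 5 (63): sum1=141, sum2=241
Checksum = sum2·256 + sum1 = 241·256 + 141 = 61837 = 0xF18D.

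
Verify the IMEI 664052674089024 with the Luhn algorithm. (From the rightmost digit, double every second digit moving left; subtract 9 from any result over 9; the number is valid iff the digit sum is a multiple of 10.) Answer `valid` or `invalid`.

invalid

From the right, keep odd positions and double even positions (subtract 9 from any doubled value over 9):
  doubled (positions 2,4,...): 4 9 0 5 4 0 3 → sum 25
  kept (positions 1,3,...): 4 0 8 4 6 5 4 6 → sum 37
Total = 62.
62 mod 10 = 2, so the number is invalid.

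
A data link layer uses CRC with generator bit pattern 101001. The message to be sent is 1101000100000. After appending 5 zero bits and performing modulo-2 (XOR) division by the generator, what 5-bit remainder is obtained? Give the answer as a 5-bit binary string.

Append 5 zeros: 110100010000000000. Divide by 101001 (XOR where the leading bit is 1):
  pos 0: 110100 XOR 101001 = 011101
  pos 1: 111010 XOR 101001 = 010011
  pos 2: 100111 XOR 101001 = 001110
  pos 4: 111000 XOR 101001 = 010001
  pos 5: 100010 XOR 101001 = 001011
  pos 7: 101100 XOR 101001 = 000101
  pos 10: 101000 XOR 101001 = 000001
Remainder (last 5 bits) = 00100. This is the CRC / FCS.

00100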